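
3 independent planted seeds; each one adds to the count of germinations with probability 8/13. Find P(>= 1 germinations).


P(at least one) = 1 - P(none)
P(none) = (1 - 8/13)^3 = (5/13)^3 = 125/2197
P(at least one) = 1 - 125/2197 = 2072/2197

2072/2197


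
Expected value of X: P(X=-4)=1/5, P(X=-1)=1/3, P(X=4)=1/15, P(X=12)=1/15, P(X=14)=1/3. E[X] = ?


E[X] = sum(x * P(x))
= -4*1/5 - 1*1/3 + 4*1/15 + 12*1/15 + 14*1/3
= 23/5

23/5


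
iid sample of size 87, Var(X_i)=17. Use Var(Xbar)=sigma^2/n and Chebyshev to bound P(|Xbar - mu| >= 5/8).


Var(Xbar) = Var(X)/n = 17/87
Chebyshev: P(|Xbar-mu| >= 5/8) <= Var(Xbar)/(5/8)^2 = (17/87)/(25/64) = 1088/2175

1088/2175


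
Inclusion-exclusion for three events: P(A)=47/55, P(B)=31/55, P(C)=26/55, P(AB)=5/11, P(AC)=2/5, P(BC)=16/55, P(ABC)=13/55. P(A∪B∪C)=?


P(A∪B∪C) = P(A)+P(B)+P(C) - P(AB)-P(AC)-P(BC) + P(ABC)
= 47/55+31/55+26/55 - 5/11-2/5-16/55 + 13/55
= 54/55

54/55


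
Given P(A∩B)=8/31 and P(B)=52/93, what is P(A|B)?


P(A|B) = P(A∩B)/P(B) = (48/186)/(104/186) = 48/104 = 6/13

6/13


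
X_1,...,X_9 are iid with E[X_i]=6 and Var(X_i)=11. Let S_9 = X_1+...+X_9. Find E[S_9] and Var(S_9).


E[S_n] = n*mu = 9*6 = 54
Var(S_n) = n*sigma^2 = 9*11 = 99

E[S_9]=54, Var(S_9)=99


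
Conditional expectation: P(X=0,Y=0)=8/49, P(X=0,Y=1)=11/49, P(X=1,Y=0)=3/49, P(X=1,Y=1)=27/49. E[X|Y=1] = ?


P(Y=1) = 38/49
E[X|Y=1] = (0*11 + 1*27)/38 = 27/38

27/38


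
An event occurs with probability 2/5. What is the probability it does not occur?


P(A') = 1 - P(A) = 1 - 2/5 = 3/5

3/5


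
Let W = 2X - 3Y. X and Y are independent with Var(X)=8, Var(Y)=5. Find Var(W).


Independence => Cov(X,Y)=0
Var(2X - 3Y) = 2^2*Var(X) + (-3)^2*Var(Y)
= 4*8 + 9*5 = 77

77


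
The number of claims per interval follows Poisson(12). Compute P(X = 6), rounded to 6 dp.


P(X=6) = e^(-12) * 12^6 / 6!
≈ 0.000006144212353 * 2985984 / 720
≈ 0.025481

0.025481


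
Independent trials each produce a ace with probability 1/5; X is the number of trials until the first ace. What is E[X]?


For geometric (trials until first success), E[X] = 1/p = 1/(1/5) = 5

5


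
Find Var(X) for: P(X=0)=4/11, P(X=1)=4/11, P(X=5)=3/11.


E[X] = 19/11, E[X^2] = 79/11
Var(X) = E[X^2] - (E[X])^2 = 79/11 - (19/11)^2 = 508/121

508/121


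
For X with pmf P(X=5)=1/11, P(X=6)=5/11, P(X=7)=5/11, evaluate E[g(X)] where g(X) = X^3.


E[X^3] = sum(g(x)*P(x))
= 125*1/11 + 216*5/11 + 343*5/11
= 2920/11

2920/11


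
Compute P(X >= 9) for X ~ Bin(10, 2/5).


P(X>=9) = P(X=9) + P(X=10)
= 3072/1953125 + 1024/9765625
= 16384/9765625

16384/9765625


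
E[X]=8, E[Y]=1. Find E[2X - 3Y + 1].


E[2X - 3Y + 1] = 2*E[X] - 3*E[Y] + 1
= (2)*(8) + (-3)*(1) + (1)
= 16 - 3 + 1 = 14

14


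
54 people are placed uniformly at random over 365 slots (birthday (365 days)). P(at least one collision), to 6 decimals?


P(all different) = prod((365-i)/365 for i=0..53) = 0.016123
P(at least one match) = 1 - 0.016123 = 0.983877

0.983877


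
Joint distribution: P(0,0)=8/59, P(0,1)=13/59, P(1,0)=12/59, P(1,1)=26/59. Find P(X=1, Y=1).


Read from table: P(X=1, Y=1) = 26/59

26/59


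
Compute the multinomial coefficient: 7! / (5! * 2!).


7! = 5040
Denominator: 5!=120 * 2!=2
Coefficient = 5040 / 240 = 21

21


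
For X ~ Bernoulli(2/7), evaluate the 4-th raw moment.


For Bernoulli: X in {0,1}
E[X^4] = 0^4*(1-2/7) + 1^4*2/7 = 2/7

2/7


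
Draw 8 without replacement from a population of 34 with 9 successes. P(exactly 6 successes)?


P(X=6) = C(9,6)*C(25,2) / C(34,8)
= 84*300 / 18156204
= 25200/18156204 = 700/504339

700/504339


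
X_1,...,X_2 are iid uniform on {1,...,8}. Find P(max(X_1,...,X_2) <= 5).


P(max <= 5) = P(all X_i <= 5) = (P(X_1 <= 5))^2
= (5/8)^2 = 25/64

25/64


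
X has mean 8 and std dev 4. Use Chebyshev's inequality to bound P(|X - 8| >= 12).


k = 12/4 = 3
Chebyshev: P(|X-mu| >= k*sigma) <= 1/k^2 = 1/3^2 = 1/9

1/9


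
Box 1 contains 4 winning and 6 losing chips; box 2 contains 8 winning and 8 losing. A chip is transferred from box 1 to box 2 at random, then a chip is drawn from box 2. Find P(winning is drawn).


P(transfer winning) = 4/10 = 2/5; P(transfer losing) = 3/5
If winning transferred: Urn II has 9 winning of 17, so P(winning|winning moved) = 9/17
If losing transferred: Urn II has 8 winning of 17, so P(winning|losing moved) = 8/17
By total probability: P(winning) = 2/5*9/17 + 3/5*8/17 = 42/85

42/85


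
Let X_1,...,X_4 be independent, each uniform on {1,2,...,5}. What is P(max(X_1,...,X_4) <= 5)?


P(max <= 5) = P(all X_i <= 5) = (P(X_1 <= 5))^4
= (5/5)^4 = 1^4 = 1

1


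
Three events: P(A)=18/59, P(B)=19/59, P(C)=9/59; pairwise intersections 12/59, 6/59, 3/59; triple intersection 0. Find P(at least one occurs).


P(A∪B∪C) = P(A)+P(B)+P(C) - P(AB)-P(AC)-P(BC) + P(ABC)
= 18/59+19/59+9/59 - 12/59-6/59-3/59 + 0
= 25/59

25/59


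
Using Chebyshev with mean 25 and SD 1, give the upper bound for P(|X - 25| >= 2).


k = 2/1 = 2
Chebyshev: P(|X-mu| >= k*sigma) <= 1/k^2 = 1/2^2 = 1/4

1/4


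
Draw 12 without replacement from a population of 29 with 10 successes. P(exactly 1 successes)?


P(X=1) = C(10,1)*C(19,11) / C(29,12)
= 10*75582 / 51895935
= 755820/51895935 = 68/4669

68/4669


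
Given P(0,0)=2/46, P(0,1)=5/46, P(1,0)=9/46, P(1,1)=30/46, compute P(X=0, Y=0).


Read from table: P(X=0, Y=0) = 2/46 = 1/23

1/23


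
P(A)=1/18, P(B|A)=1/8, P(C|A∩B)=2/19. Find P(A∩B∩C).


P(A∩B∩C) = P(A) * P(B|A) * P(C|A∩B)
= 1/18 * 1/8 * 2/19
= 1/144 * 2/19 = 1/1368

1/1368


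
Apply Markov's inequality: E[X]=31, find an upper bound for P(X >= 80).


Markov: P(X >= a) <= E[X]/a
P(X >= 80) <= 31/80

31/80


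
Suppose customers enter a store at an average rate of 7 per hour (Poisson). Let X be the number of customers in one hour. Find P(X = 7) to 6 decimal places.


P(X=7) = e^(-7) * 7^7 / 7!
≈ 0.0009118819656 * 823543 / 5040
≈ 0.149003

0.149003


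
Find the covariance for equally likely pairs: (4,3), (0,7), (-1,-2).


E[X]=1, E[Y]=8/3, E[XY]=14/3
Cov(X,Y) = E[XY] - E[X]E[Y] = 14/3 - 1*8/3 = 2

2


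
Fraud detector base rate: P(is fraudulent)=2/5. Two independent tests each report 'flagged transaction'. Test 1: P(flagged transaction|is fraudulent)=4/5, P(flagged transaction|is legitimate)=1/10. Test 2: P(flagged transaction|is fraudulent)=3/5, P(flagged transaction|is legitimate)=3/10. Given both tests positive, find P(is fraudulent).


After test 1: P(+) = 4/5*2/5 + 1/10*3/5 = 19/50
P(B|+) = (8/25)/(19/50) = 16/19
After test 2 (use post1 as new prior): P(+) = 3/5*16/19 + 3/10*3/19 = 21/38
P(B|+,+) = (48/95)/(21/38) = 32/35

32/35


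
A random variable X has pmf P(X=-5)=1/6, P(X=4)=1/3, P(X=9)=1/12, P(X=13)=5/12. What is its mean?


E[X] = sum(x * P(x))
= -5*1/6 + 4*1/3 + 9*1/12 + 13*5/12
= 20/3

20/3


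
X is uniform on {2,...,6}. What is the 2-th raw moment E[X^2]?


E[X^2] = (1/5) * sum(x^2 for x=2..6)
= 90/5 = 18

18


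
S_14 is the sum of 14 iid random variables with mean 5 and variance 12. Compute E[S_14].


E[S_n] = n*E[X_1] = 14*5 = 70

70


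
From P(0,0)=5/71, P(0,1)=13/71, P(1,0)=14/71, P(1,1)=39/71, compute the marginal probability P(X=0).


P(X=0) = P(0,0)+P(0,1) = 5/71 + 13/71 = 18/71

18/71


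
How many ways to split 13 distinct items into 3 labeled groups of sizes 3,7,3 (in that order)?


13! = 6227020800
Denominator: 3!=6 * 7!=5040 * 3!=6
Coefficient = 6227020800 / 181440 = 34320

34320


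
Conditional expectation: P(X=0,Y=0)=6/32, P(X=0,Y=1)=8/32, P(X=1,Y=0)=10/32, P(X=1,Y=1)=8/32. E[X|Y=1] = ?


P(Y=1) = 16/32
E[X|Y=1] = (0*8 + 1*8)/16 = 8/16 = 1/2

1/2


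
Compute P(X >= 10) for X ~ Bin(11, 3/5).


P(X>=10) = P(X=10) + P(X=11)
= 1299078/48828125 + 177147/48828125
= 59049/1953125

59049/1953125


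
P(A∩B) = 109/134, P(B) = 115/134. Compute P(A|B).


P(A|B) = P(A∩B)/P(B) = (109/134)/(115/134) = 109/115

109/115


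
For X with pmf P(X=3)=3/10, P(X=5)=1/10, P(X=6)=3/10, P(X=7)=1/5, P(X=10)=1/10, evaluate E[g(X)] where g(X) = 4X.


E[4X] = sum(g(x)*P(x))
= 12*3/10 + 20*1/10 + 24*3/10 + 28*1/5 + 40*1/10
= 112/5

112/5


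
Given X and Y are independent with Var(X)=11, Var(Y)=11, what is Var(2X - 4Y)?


Independence => Cov(X,Y)=0
Var(2X - 4Y) = 2^2*Var(X) + (-4)^2*Var(Y)
= 4*11 + 16*11 = 220

220


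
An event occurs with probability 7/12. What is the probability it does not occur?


P(A') = 1 - P(A) = 1 - 7/12 = 5/12

5/12


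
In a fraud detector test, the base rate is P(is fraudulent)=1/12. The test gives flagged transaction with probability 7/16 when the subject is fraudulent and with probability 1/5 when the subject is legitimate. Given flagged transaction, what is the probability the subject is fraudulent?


P(A) = P(A|B)P(B) + P(A|B')P(B') = 7/16*1/12 + 1/5*11/12 = 211/960
P(B|A) = P(A|B)P(B)/P(A) = (7/192)/(211/960) = 35/211

35/211


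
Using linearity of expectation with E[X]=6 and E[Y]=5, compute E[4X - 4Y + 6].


E[4X - 4Y + 6] = 4*E[X] - 4*E[Y] + 6
= (4)*(6) + (-4)*(5) + (6)
= 24 - 20 + 6 = 10

10


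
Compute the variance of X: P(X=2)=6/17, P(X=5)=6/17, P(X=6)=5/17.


E[X] = 72/17, E[X^2] = 354/17
Var(X) = E[X^2] - (E[X])^2 = 354/17 - (72/17)^2 = 834/289

834/289


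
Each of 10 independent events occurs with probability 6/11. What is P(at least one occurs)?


P(at least one) = 1 - P(none)
P(none) = (1 - 6/11)^10 = (5/11)^10 = 9765625/25937424601
P(at least one) = 1 - 9765625/25937424601 = 25927658976/25937424601

25927658976/25937424601


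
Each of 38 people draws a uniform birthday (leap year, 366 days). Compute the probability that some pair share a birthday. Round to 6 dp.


P(all different) = prod((366-i)/366 for i=0..37) = 0.136703
P(at least one match) = 1 - 0.136703 = 0.863297

0.863297


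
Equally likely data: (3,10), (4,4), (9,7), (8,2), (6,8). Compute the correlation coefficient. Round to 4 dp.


Cov(X,Y) = -2.6000, Var(X) = 5.2000, Var(Y) = 8.1600
rho = Cov/(sqrt(VarX)*sqrt(VarY)) = -0.3991

-0.3991


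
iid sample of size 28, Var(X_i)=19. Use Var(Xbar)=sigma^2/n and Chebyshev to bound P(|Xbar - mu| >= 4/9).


Var(Xbar) = Var(X)/n = 19/28
Chebyshev: P(|Xbar-mu| >= 4/9) <= Var(Xbar)/(4/9)^2 = (19/28)/(16/81) = 1539/448
Bound exceeds 1, so trivial bound: 1

1


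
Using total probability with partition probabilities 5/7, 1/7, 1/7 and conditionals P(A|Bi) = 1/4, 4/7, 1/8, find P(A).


P(A) = P(A|B1)P(B1) + P(A|B2)P(B2) + P(A|B3)P(B3)
= 1/4*5/7 + 4/7*1/7 + 1/8*1/7
= 5/28 + 4/49 + 1/56 = 109/392

109/392


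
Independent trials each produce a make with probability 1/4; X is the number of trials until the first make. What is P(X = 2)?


P(X=2) = (1-p)^1 * p = (3/4)^1 * 1/4
= 3/4 * 1/4 = 3/16

3/16


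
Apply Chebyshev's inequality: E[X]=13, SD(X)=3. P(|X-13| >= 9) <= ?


k = 9/3 = 3
Chebyshev: P(|X-mu| >= k*sigma) <= 1/k^2 = 1/3^2 = 1/9

1/9


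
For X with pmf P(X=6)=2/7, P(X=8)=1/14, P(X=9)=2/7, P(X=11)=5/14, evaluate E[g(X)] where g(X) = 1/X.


E[1/X] = sum(g(x)*P(x))
= 1/6*2/7 + 1/8*1/14 + 1/9*2/7 + 1/11*5/14
= 1339/11088

1339/11088


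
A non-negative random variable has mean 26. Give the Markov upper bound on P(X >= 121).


Markov: P(X >= a) <= E[X]/a
P(X >= 121) <= 26/121

26/121


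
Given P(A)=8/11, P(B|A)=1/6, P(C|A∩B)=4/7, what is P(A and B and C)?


P(A∩B∩C) = P(A) * P(B|A) * P(C|A∩B)
= 8/11 * 1/6 * 4/7
= 4/33 * 4/7 = 16/231

16/231


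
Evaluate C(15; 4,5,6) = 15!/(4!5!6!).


15! = 1307674368000
Denominator: 4!=24 * 5!=120 * 6!=720
Coefficient = 1307674368000 / 2073600 = 630630

630630


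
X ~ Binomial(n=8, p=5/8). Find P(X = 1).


P(X=1) = C(8,1) * p^1 * (1-p)^7
= 8 * 5/8 * 2187/2097152
= 10935/2097152

10935/2097152


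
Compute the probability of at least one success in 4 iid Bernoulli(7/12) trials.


P(at least one) = 1 - P(none)
P(none) = (1 - 7/12)^4 = (5/12)^4 = 625/20736
P(at least one) = 1 - 625/20736 = 20111/20736

20111/20736


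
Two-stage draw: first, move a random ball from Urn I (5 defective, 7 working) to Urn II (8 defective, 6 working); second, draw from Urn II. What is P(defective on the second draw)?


P(transfer defective) = 5/12; P(transfer working) = 7/12
If defective transferred: Urn II has 9 defective of 15, so P(defective|defective moved) = 3/5
If working transferred: Urn II has 8 defective of 15, so P(defective|working moved) = 8/15
By total probability: P(defective) = 5/12*3/5 + 7/12*8/15 = 101/180

101/180


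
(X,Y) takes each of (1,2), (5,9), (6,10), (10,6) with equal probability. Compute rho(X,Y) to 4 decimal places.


Cov(X,Y) = 4.6250, Var(X) = 10.2500, Var(Y) = 9.6875
rho = Cov/(sqrt(VarX)*sqrt(VarY)) = 0.4641

0.4641


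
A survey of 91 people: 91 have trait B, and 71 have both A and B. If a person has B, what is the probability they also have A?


P(A|B) = P(A∩B)/P(B) = (71/91)/(91/91) = 71/91

71/91


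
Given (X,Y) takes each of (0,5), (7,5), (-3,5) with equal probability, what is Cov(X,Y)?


E[X]=4/3, E[Y]=5, E[XY]=20/3
Cov(X,Y) = E[XY] - E[X]E[Y] = 20/3 - 4/3*5 = 0

0


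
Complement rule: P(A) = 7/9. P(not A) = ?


P(A') = 1 - P(A) = 1 - 7/9 = 2/9

2/9


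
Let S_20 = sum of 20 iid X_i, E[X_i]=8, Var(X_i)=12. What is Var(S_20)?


By independence, Var(S_n) = n*Var(X_1) = 20*12 = 240

240


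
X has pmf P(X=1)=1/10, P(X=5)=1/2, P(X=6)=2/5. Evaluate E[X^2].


E[X^2] = sum(x^2 * P(x))
= 1*1/10 + 25*1/2 + 36*2/5
= 27

27


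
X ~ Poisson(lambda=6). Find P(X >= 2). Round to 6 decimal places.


P(X>=2) = 1 - P(X<=1) = 1 - (e^(-6)*6^0/0! + e^(-6)*6^1/1!)
≈ 1 - (0.0024787522 + 0.0148725131)
= 1 - 0.0173512653 = 0.9826487347
≈ 0.982649

0.982649


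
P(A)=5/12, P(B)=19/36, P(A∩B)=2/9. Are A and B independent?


P(A)*P(B) = 5/12*19/36 = 95/432
P(A∩B) = 2/9 != 95/432, so not independent

No, A and B are not independent


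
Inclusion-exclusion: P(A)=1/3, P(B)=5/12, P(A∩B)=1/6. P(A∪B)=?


P(A∪B) = P(A) + P(B) - P(A∩B)
= 1/3 + 5/12 - 1/6 = 7/12

7/12


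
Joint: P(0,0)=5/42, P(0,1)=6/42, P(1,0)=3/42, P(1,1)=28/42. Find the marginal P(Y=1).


P(Y=1) = P(0,1)+P(1,1) = 6/42 + 28/42 = 34/42 = 17/21

17/21


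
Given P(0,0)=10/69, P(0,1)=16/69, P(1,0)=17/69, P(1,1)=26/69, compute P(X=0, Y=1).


Read from table: P(X=0, Y=1) = 16/69

16/69


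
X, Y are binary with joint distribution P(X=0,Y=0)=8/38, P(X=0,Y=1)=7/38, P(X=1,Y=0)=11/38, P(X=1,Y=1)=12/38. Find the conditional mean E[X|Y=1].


P(Y=1) = 19/38
E[X|Y=1] = (0*7 + 1*12)/19 = 12/19

12/19


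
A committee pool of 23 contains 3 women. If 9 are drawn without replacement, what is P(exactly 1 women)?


P(X=1) = C(3,1)*C(20,8) / C(23,9)
= 3*125970 / 817190
= 377910/817190 = 117/253

117/253


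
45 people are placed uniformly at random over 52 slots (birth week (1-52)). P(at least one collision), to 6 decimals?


P(all different) = prod((52-i)/52 for i=0..44) = 0.000000
P(at least one match) = 1 - 0.000000 = 1.000000

1.000000


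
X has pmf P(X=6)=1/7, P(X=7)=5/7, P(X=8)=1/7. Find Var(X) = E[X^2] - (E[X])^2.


E[X] = 7, E[X^2] = 345/7
Var(X) = E[X^2] - (E[X])^2 = 345/7 - (7)^2 = 2/7

2/7


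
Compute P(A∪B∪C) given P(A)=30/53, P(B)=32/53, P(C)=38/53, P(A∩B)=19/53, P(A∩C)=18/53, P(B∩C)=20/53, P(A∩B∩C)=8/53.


P(A∪B∪C) = P(A)+P(B)+P(C) - P(AB)-P(AC)-P(BC) + P(ABC)
= 30/53+32/53+38/53 - 19/53-18/53-20/53 + 8/53
= 51/53

51/53


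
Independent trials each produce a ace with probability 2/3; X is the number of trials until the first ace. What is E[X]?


For geometric (trials until first success), E[X] = 1/p = 1/(2/3) = 3/2

3/2


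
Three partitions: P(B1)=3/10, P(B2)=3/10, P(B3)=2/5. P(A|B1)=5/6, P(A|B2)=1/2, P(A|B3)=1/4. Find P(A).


P(A) = P(A|B1)P(B1) + P(A|B2)P(B2) + P(A|B3)P(B3)
= 5/6*3/10 + 1/2*3/10 + 1/4*2/5
= 1/4 + 3/20 + 1/10 = 1/2

1/2


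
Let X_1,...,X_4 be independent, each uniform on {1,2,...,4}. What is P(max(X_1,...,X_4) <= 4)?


P(max <= 4) = P(all X_i <= 4) = (P(X_1 <= 4))^4
= (4/4)^4 = 1^4 = 1

1


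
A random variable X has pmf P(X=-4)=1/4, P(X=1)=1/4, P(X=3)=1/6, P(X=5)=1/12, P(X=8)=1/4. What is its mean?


E[X] = sum(x * P(x))
= -4*1/4 + 1*1/4 + 3*1/6 + 5*1/12 + 8*1/4
= 13/6

13/6


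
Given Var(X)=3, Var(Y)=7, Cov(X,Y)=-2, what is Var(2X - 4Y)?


Var(2X - 4Y) = 2^2*Var(X) + (-4)^2*Var(Y) + 2*2*(-4)*Cov(X,Y)
= 4*3 + 16*7 - 16*(-2)
= 12 + 112 + 32 = 156

156


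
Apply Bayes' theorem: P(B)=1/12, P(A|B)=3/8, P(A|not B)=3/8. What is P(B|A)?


P(A) = P(A|B)P(B) + P(A|B')P(B') = 3/8*1/12 + 3/8*11/12 = 3/8
P(B|A) = P(A|B)P(B)/P(A) = (1/32)/(3/8) = 1/12

1/12


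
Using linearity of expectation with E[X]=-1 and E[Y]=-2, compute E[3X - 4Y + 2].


E[3X - 4Y + 2] = 3*E[X] - 4*E[Y] + 2
= (3)*(-1) + (-4)*(-2) + (2)
= -3 + 8 + 2 = 7

7


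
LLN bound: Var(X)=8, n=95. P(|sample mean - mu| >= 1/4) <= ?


Var(Xbar) = Var(X)/n = 8/95
Chebyshev: P(|Xbar-mu| >= 1/4) <= Var(Xbar)/(1/4)^2 = (8/95)/(1/16) = 128/95
Bound exceeds 1, so trivial bound: 1

1


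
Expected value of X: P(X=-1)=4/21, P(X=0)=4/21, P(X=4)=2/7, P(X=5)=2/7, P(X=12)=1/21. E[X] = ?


E[X] = sum(x * P(x))
= -1*4/21 + 0*4/21 + 4*2/7 + 5*2/7 + 12*1/21
= 62/21

62/21


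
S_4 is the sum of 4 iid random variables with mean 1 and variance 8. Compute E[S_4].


E[S_n] = n*E[X_1] = 4*1 = 4

4


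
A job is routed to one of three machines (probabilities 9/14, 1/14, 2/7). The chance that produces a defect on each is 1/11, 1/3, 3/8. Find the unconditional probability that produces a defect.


P(A) = P(A|B1)P(B1) + P(A|B2)P(B2) + P(A|B3)P(B3)
= 1/11*9/14 + 1/3*1/14 + 3/8*2/7
= 9/154 + 1/42 + 3/28 = 25/132

25/132


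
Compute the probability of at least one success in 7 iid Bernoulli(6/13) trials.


P(at least one) = 1 - P(none)
P(none) = (1 - 6/13)^7 = (7/13)^7 = 823543/62748517
P(at least one) = 1 - 823543/62748517 = 61924974/62748517

61924974/62748517


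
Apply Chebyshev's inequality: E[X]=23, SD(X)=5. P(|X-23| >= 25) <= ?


k = 25/5 = 5
Chebyshev: P(|X-mu| >= k*sigma) <= 1/k^2 = 1/5^2 = 1/25

1/25


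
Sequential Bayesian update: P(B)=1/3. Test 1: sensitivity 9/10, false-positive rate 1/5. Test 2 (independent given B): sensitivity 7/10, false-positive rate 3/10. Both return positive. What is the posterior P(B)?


After test 1: P(+) = 9/10*1/3 + 1/5*2/3 = 13/30
P(B|+) = (3/10)/(13/30) = 9/13
After test 2 (use post1 as new prior): P(+) = 7/10*9/13 + 3/10*4/13 = 15/26
P(B|+,+) = (63/130)/(15/26) = 21/25

21/25


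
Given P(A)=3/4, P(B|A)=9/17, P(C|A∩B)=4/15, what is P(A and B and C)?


P(A∩B∩C) = P(A) * P(B|A) * P(C|A∩B)
= 3/4 * 9/17 * 4/15
= 27/68 * 4/15 = 9/85

9/85


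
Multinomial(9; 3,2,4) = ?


9! = 362880
Denominator: 3!=6 * 2!=2 * 4!=24
Coefficient = 362880 / 288 = 1260

1260


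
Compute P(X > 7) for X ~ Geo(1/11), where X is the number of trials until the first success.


P(X > 7) = P(first 7 trials all fail) = (1-p)^7 = (10/11)^7 = 10000000/19487171

10000000/19487171


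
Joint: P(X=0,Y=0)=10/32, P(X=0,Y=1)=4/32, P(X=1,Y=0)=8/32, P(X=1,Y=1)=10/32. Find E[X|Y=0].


P(Y=0) = 18/32
E[X|Y=0] = (0*10 + 1*8)/18 = 8/18 = 4/9

4/9


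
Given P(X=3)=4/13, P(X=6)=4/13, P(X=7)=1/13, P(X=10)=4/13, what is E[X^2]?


E[X^2] = sum(g(x)*P(x))
= 9*4/13 + 36*4/13 + 49*1/13 + 100*4/13
= 629/13

629/13


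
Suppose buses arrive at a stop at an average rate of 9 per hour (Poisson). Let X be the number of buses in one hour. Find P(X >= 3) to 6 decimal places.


P(X>=3) = 1 - P(X<=2) = 1 - (e^(-9)*9^0/0! + e^(-9)*9^1/1! + e^(-9)*9^2/2!)
≈ 1 - (0.0001234098 + 0.0011106882 + 0.0049980971)
= 1 - 0.0062321951 = 0.9937678049
≈ 0.993768

0.993768


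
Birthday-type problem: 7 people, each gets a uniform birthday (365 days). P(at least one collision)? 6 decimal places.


P(all different) = prod((365-i)/365 for i=0..6) = 0.943764
P(at least one match) = 1 - 0.943764 = 0.056236

0.056236


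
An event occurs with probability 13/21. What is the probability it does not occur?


P(A') = 1 - P(A) = 1 - 13/21 = 8/21

8/21


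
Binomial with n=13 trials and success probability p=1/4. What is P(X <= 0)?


P(X<=0) = P(X=0)
= 1594323/67108864
= 1594323/67108864

1594323/67108864


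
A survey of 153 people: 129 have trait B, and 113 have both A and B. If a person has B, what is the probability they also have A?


P(A|B) = P(A∩B)/P(B) = (113/153)/(129/153) = 113/129

113/129


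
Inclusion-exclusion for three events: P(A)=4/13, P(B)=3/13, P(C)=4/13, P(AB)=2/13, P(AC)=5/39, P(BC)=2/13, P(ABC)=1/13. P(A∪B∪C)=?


P(A∪B∪C) = P(A)+P(B)+P(C) - P(AB)-P(AC)-P(BC) + P(ABC)
= 4/13+3/13+4/13 - 2/13-5/39-2/13 + 1/13
= 19/39

19/39


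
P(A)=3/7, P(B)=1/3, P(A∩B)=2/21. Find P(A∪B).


P(A∪B) = P(A) + P(B) - P(A∩B)
= 3/7 + 1/3 - 2/21 = 2/3

2/3


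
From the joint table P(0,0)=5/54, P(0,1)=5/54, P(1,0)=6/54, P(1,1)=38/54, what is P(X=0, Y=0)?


Read from table: P(X=0, Y=0) = 5/54

5/54


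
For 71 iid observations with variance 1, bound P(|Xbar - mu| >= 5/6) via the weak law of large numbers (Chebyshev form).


Var(Xbar) = Var(X)/n = 1/71
Chebyshev: P(|Xbar-mu| >= 5/6) <= Var(Xbar)/(5/6)^2 = (1/71)/(25/36) = 36/1775

36/1775


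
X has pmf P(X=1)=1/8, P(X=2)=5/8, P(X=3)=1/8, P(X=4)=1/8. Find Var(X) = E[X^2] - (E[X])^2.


E[X] = 9/4, E[X^2] = 23/4
Var(X) = E[X^2] - (E[X])^2 = 23/4 - (9/4)^2 = 11/16

11/16


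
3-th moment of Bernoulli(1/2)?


For Bernoulli: X in {0,1}
E[X^3] = 0^3*(1-1/2) + 1^3*1/2 = 1/2

1/2


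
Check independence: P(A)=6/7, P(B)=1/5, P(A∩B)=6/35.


P(A)*P(B) = 6/7*1/5 = 6/35
P(A∩B) = 6/35, which equals P(A)P(B), so independent

Yes, A and B are independent


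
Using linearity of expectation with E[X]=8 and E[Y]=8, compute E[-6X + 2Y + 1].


E[-6X + 2Y + 1] = -6*E[X] + 2*E[Y] + 1
= (-6)*(8) + (2)*(8) + (1)
= -48 + 16 + 1 = -31

-31


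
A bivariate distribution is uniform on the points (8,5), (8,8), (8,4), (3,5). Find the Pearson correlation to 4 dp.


Cov(X,Y) = 0.6250, Var(X) = 4.6875, Var(Y) = 2.2500
rho = Cov/(sqrt(VarX)*sqrt(VarY)) = 0.1925

0.1925


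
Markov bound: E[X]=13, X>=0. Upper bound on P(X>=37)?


Markov: P(X >= a) <= E[X]/a
P(X >= 37) <= 13/37

13/37


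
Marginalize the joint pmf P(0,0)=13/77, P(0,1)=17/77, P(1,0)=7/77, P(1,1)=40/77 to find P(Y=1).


P(Y=1) = P(0,1)+P(1,1) = 17/77 + 40/77 = 57/77

57/77


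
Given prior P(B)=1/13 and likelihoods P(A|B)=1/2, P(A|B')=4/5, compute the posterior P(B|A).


P(A) = P(A|B)P(B) + P(A|B')P(B') = 1/2*1/13 + 4/5*12/13 = 101/130
P(B|A) = P(A|B)P(B)/P(A) = (1/26)/(101/130) = 5/101

5/101


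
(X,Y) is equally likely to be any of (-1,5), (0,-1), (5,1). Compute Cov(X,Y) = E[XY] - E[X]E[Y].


E[X]=4/3, E[Y]=5/3, E[XY]=0
Cov(X,Y) = E[XY] - E[X]E[Y] = 0 - 4/3*5/3 = -20/9

-20/9


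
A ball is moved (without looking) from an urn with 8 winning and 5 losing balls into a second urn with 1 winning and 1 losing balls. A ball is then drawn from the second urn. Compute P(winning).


P(transfer winning) = 8/13; P(transfer losing) = 5/13
If winning transferred: Urn II has 2 winning of 3, so P(winning|winning moved) = 2/3
If losing transferred: Urn II has 1 winning of 3, so P(winning|losing moved) = 1/3
By total probability: P(winning) = 8/13*2/3 + 5/13*1/3 = 7/13

7/13


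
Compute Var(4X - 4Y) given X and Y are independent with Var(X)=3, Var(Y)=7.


Independence => Cov(X,Y)=0
Var(4X - 4Y) = 4^2*Var(X) + (-4)^2*Var(Y)
= 16*3 + 16*7 = 160

160


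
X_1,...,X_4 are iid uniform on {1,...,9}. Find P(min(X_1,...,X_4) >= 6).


P(min >= 6) = P(all X_i >= 6) = (P(X_1 >= 6))^4
= (4/9)^4 = 256/6561

256/6561


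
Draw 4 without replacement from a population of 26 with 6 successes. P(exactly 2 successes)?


P(X=2) = C(6,2)*C(20,2) / C(26,4)
= 15*190 / 14950
= 2850/14950 = 57/299

57/299


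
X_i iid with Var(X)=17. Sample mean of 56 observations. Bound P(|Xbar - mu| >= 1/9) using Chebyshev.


Var(Xbar) = Var(X)/n = 17/56
Chebyshev: P(|Xbar-mu| >= 1/9) <= Var(Xbar)/(1/9)^2 = (17/56)/(1/81) = 1377/56
Bound exceeds 1, so trivial bound: 1

1


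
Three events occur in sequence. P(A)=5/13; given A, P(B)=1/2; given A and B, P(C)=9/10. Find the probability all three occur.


P(A∩B∩C) = P(A) * P(B|A) * P(C|A∩B)
= 5/13 * 1/2 * 9/10
= 5/26 * 9/10 = 9/52

9/52


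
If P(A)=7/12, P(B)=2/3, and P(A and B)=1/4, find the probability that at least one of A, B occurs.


P(A∪B) = P(A) + P(B) - P(A∩B)
= 7/12 + 2/3 - 1/4 = 1

1


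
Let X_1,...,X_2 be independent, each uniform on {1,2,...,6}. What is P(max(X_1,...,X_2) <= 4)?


P(max <= 4) = P(all X_i <= 4) = (P(X_1 <= 4))^2
= (4/6)^2 = (2/3)^2 = 4/9

4/9


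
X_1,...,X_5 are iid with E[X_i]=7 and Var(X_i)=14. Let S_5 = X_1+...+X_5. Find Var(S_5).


By independence, Var(S_n) = n*Var(X_1) = 5*14 = 70

70


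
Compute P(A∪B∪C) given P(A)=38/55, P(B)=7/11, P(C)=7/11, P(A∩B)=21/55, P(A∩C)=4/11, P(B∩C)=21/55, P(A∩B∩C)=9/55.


P(A∪B∪C) = P(A)+P(B)+P(C) - P(AB)-P(AC)-P(BC) + P(ABC)
= 38/55+7/11+7/11 - 21/55-4/11-21/55 + 9/55
= 1

1


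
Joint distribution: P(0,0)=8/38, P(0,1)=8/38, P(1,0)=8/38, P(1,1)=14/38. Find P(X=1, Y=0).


Read from table: P(X=1, Y=0) = 8/38 = 4/19

4/19


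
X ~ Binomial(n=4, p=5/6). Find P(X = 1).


P(X=1) = C(4,1) * p^1 * (1-p)^3
= 4 * 5/6 * 1/216
= 5/324

5/324


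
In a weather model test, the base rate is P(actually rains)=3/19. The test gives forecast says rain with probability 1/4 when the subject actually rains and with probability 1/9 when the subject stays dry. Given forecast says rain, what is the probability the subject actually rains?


P(A) = P(A|B)P(B) + P(A|B')P(B') = 1/4*3/19 + 1/9*16/19 = 91/684
P(B|A) = P(A|B)P(B)/P(A) = (3/76)/(91/684) = 27/91

27/91


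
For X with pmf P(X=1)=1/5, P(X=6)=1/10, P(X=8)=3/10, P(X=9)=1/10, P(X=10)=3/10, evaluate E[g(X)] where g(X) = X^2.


E[X^2] = sum(g(x)*P(x))
= 1*1/5 + 36*1/10 + 64*3/10 + 81*1/10 + 100*3/10
= 611/10

611/10


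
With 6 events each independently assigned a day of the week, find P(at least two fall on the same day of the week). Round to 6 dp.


P(all different) = prod((7-i)/7 for i=0..5) = 0.042839
P(at least one match) = 1 - 0.042839 = 0.957161

0.957161


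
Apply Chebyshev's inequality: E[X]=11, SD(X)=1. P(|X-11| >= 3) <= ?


k = 3/1 = 3
Chebyshev: P(|X-mu| >= k*sigma) <= 1/k^2 = 1/3^2 = 1/9

1/9


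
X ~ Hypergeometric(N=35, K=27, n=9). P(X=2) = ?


P(X=2) = C(27,2)*C(8,7) / C(35,9)
= 351*8 / 70607460
= 2808/70607460 = 234/5883955

234/5883955


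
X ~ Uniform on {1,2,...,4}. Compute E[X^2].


E[X^2] = (1/4) * sum(x^2 for x=1..4)
= 30/4 = 15/2

15/2


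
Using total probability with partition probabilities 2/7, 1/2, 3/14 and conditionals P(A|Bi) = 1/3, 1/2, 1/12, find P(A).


P(A) = P(A|B1)P(B1) + P(A|B2)P(B2) + P(A|B3)P(B3)
= 1/3*2/7 + 1/2*1/2 + 1/12*3/14
= 2/21 + 1/4 + 1/56 = 61/168

61/168


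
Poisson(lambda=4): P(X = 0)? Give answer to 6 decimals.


P(X=0) = e^(-4) * 4^0 / 0!
≈ 0.01831563889 * 1 / 1
≈ 0.018316

0.018316


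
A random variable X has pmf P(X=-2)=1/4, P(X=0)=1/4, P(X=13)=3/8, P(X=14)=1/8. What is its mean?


E[X] = sum(x * P(x))
= -2*1/4 + 0*1/4 + 13*3/8 + 14*1/8
= 49/8

49/8


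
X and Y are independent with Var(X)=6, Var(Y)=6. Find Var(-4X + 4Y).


Independence => Cov(X,Y)=0
Var(-4X + 4Y) = (-4)^2*Var(X) + 4^2*Var(Y)
= 16*6 + 16*6 = 192

192


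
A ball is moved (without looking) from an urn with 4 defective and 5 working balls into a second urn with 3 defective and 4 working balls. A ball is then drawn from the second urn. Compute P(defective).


P(transfer defective) = 4/9; P(transfer working) = 5/9
If defective transferred: Urn II has 4 defective of 8, so P(defective|defective moved) = 1/2
If working transferred: Urn II has 3 defective of 8, so P(defective|working moved) = 3/8
By total probability: P(defective) = 4/9*1/2 + 5/9*3/8 = 31/72

31/72


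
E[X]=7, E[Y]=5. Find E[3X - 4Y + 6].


E[3X - 4Y + 6] = 3*E[X] - 4*E[Y] + 6
= (3)*(7) + (-4)*(5) + (6)
= 21 - 20 + 6 = 7

7


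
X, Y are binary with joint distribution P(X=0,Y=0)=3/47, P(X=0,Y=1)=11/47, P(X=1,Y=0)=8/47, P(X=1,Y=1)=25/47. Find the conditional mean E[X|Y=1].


P(Y=1) = 36/47
E[X|Y=1] = (0*11 + 1*25)/36 = 25/36

25/36


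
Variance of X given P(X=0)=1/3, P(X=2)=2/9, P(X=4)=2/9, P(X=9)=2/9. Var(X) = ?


E[X] = 10/3, E[X^2] = 202/9
Var(X) = E[X^2] - (E[X])^2 = 202/9 - (10/3)^2 = 34/3

34/3


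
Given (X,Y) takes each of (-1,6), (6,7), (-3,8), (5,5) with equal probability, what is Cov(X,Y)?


E[X]=7/4, E[Y]=13/2, E[XY]=37/4
Cov(X,Y) = E[XY] - E[X]E[Y] = 37/4 - 7/4*13/2 = -17/8

-17/8


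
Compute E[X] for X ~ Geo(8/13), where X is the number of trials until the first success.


For geometric (trials until first success), E[X] = 1/p = 1/(8/13) = 13/8

13/8


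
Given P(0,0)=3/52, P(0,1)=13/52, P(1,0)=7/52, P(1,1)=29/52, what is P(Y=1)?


P(Y=1) = P(0,1)+P(1,1) = 13/52 + 29/52 = 42/52 = 21/26

21/26


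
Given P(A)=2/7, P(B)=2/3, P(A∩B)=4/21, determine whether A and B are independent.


P(A)*P(B) = 2/7*2/3 = 4/21
P(A∩B) = 4/21, which equals P(A)P(B), so independent

Yes, A and B are independent


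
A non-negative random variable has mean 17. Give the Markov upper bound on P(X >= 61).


Markov: P(X >= a) <= E[X]/a
P(X >= 61) <= 17/61

17/61


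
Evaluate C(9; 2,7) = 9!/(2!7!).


9! = 362880
Denominator: 2!=2 * 7!=5040
Coefficient = 362880 / 10080 = 36

36


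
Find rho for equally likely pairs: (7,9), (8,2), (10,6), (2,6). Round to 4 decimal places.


Cov(X,Y) = -1.0625, Var(X) = 8.6875, Var(Y) = 6.1875
rho = Cov/(sqrt(VarX)*sqrt(VarY)) = -0.1449

-0.1449


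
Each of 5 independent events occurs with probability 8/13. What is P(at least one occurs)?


P(at least one) = 1 - P(none)
P(none) = (1 - 8/13)^5 = (5/13)^5 = 3125/371293
P(at least one) = 1 - 3125/371293 = 368168/371293

368168/371293


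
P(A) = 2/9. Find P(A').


P(A') = 1 - P(A) = 1 - 2/9 = 7/9

7/9


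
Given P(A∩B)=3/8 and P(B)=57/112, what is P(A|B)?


P(A|B) = P(A∩B)/P(B) = (42/112)/(57/112) = 42/57 = 14/19

14/19


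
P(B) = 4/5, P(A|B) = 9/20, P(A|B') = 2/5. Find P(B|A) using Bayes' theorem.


P(A) = P(A|B)P(B) + P(A|B')P(B') = 9/20*4/5 + 2/5*1/5 = 11/25
P(B|A) = P(A|B)P(B)/P(A) = (9/25)/(11/25) = 9/11

9/11


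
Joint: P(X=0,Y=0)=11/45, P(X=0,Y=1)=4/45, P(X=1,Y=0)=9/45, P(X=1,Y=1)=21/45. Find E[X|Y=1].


P(Y=1) = 25/45
E[X|Y=1] = (0*4 + 1*21)/25 = 21/25

21/25


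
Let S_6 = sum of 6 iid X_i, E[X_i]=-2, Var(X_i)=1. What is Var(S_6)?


By independence, Var(S_n) = n*Var(X_1) = 6*1 = 6

6


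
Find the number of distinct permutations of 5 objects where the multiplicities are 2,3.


5! = 120
Denominator: 2!=2 * 3!=6
Coefficient = 120 / 12 = 10

10


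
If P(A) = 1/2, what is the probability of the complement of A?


P(A') = 1 - P(A) = 1 - 1/2 = 1/2

1/2


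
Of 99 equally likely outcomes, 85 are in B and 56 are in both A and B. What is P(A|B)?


P(A|B) = P(A∩B)/P(B) = (56/99)/(85/99) = 56/85

56/85


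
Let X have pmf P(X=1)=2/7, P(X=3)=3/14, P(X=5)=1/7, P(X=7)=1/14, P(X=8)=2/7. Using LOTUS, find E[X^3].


E[X^3] = sum(g(x)*P(x))
= 1*2/7 + 27*3/14 + 125*1/7 + 343*1/14 + 512*2/7
= 1363/7

1363/7


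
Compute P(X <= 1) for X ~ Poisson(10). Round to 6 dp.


P(X<=1) = e^(-10)*10^0/0! + e^(-10)*10^1/1!
≈ 0.0000453999 + 0.0004539993
= 0.0004993992
≈ 0.000499

0.000499


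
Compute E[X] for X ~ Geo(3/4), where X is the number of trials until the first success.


For geometric (trials until first success), E[X] = 1/p = 1/(3/4) = 4/3

4/3


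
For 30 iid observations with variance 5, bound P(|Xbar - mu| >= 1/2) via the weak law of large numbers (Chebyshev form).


Var(Xbar) = Var(X)/n = 5/30
Chebyshev: P(|Xbar-mu| >= 1/2) <= Var(Xbar)/(1/2)^2 = (1/6)/(1/4) = 2/3

2/3


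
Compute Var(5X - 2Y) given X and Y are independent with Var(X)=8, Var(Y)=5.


Independence => Cov(X,Y)=0
Var(5X - 2Y) = 5^2*Var(X) + (-2)^2*Var(Y)
= 25*8 + 4*5 = 220

220


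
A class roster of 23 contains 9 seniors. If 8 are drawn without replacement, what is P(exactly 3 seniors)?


P(X=3) = C(9,3)*C(14,5) / C(23,8)
= 84*2002 / 490314
= 168168/490314 = 2548/7429

2548/7429


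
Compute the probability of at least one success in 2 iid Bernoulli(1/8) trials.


P(at least one) = 1 - P(none)
P(none) = (1 - 1/8)^2 = (7/8)^2 = 49/64
P(at least one) = 1 - 49/64 = 15/64

15/64


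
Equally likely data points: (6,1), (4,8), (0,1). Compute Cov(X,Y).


E[X]=10/3, E[Y]=10/3, E[XY]=38/3
Cov(X,Y) = E[XY] - E[X]E[Y] = 38/3 - 10/3*10/3 = 14/9

14/9


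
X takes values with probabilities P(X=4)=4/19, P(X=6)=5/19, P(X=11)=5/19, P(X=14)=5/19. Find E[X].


E[X] = sum(x * P(x))
= 4*4/19 + 6*5/19 + 11*5/19 + 14*5/19
= 9

9


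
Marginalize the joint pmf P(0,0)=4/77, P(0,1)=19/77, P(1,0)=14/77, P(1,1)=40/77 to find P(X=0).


P(X=0) = P(0,0)+P(0,1) = 4/77 + 19/77 = 23/77

23/77


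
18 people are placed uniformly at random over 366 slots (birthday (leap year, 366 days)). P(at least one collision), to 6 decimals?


P(all different) = prod((366-i)/366 for i=0..17) = 0.653862
P(at least one match) = 1 - 0.653862 = 0.346138

0.346138


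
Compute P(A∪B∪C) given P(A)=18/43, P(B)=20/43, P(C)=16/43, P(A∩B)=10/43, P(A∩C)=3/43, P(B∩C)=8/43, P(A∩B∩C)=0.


P(A∪B∪C) = P(A)+P(B)+P(C) - P(AB)-P(AC)-P(BC) + P(ABC)
= 18/43+20/43+16/43 - 10/43-3/43-8/43 + 0
= 33/43

33/43


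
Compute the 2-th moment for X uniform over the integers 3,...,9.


E[X^2] = (1/7) * sum(x^2 for x=3..9)
= 280/7 = 40

40


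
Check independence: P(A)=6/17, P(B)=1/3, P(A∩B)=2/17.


P(A)*P(B) = 6/17*1/3 = 2/17
P(A∩B) = 2/17, which equals P(A)P(B), so independent

Yes, A and B are independent


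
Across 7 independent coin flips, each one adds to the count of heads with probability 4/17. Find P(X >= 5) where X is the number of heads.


P(X>=5) = P(X=5) + P(X=6) + P(X=7)
= 3634176/410338673 + 372736/410338673 + 16384/410338673
= 4023296/410338673

4023296/410338673


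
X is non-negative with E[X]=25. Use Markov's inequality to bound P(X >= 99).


Markov: P(X >= a) <= E[X]/a
P(X >= 99) <= 25/99

25/99


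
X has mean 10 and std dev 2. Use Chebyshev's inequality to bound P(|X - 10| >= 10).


k = 10/2 = 5
Chebyshev: P(|X-mu| >= k*sigma) <= 1/k^2 = 1/5^2 = 1/25

1/25


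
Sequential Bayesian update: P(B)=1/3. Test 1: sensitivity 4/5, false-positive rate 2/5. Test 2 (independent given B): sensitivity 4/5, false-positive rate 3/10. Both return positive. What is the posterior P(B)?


After test 1: P(+) = 4/5*1/3 + 2/5*2/3 = 8/15
P(B|+) = (4/15)/(8/15) = 1/2
After test 2 (use post1 as new prior): P(+) = 4/5*1/2 + 3/10*1/2 = 11/20
P(B|+,+) = (2/5)/(11/20) = 8/11

8/11


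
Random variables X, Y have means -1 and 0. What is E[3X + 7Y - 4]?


E[3X + 7Y - 4] = 3*E[X] + 7*E[Y] - 4
= (3)*(-1) + (7)*(0) + (-4)
= -3 + 0 - 4 = -7

-7


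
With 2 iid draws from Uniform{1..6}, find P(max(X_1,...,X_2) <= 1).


P(max <= 1) = P(all X_i <= 1) = (P(X_1 <= 1))^2
= (1/6)^2 = 1/36

1/36


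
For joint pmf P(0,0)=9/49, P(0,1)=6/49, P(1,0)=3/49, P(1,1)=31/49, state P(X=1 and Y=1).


Read from table: P(X=1, Y=1) = 31/49

31/49


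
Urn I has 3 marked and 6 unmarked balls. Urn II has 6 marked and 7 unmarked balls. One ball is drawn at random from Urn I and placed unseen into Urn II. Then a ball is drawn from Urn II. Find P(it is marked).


P(transfer marked) = 3/9 = 1/3; P(transfer unmarked) = 2/3
If marked transferred: Urn II has 7 marked of 14, so P(marked|marked moved) = 1/2
If unmarked transferred: Urn II has 6 marked of 14, so P(marked|unmarked moved) = 3/7
By total probability: P(marked) = 1/3*1/2 + 2/3*3/7 = 19/42

19/42


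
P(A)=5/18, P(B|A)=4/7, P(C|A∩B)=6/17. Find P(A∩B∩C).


P(A∩B∩C) = P(A) * P(B|A) * P(C|A∩B)
= 5/18 * 4/7 * 6/17
= 10/63 * 6/17 = 20/357

20/357


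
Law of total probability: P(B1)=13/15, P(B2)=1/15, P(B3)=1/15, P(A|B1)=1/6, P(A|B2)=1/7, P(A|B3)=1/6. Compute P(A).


P(A) = P(A|B1)P(B1) + P(A|B2)P(B2) + P(A|B3)P(B3)
= 1/6*13/15 + 1/7*1/15 + 1/6*1/15
= 13/90 + 1/105 + 1/90 = 52/315

52/315


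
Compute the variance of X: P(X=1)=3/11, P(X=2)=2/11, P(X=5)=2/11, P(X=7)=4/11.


E[X] = 45/11, E[X^2] = 257/11
Var(X) = E[X^2] - (E[X])^2 = 257/11 - (45/11)^2 = 802/121

802/121


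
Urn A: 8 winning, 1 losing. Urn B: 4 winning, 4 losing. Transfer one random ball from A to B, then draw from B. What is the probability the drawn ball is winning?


P(transfer winning) = 8/9; P(transfer losing) = 1/9
If winning transferred: Urn II has 5 winning of 9, so P(winning|winning moved) = 5/9
If losing transferred: Urn II has 4 winning of 9, so P(winning|losing moved) = 4/9
By total probability: P(winning) = 8/9*5/9 + 1/9*4/9 = 44/81

44/81


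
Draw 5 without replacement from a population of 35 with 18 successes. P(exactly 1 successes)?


P(X=1) = C(18,1)*C(17,4) / C(35,5)
= 18*2380 / 324632
= 42840/324632 = 45/341

45/341


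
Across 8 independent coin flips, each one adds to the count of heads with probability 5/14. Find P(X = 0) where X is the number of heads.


P(X=0) = C(8,0) * p^0 * (1-p)^8
= 1 * 1 * 43046721/1475789056
= 43046721/1475789056

43046721/1475789056


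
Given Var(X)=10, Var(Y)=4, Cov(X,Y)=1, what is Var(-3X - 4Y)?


Var(-3X - 4Y) = (-3)^2*Var(X) + (-4)^2*Var(Y) + 2*(-3)*(-4)*Cov(X,Y)
= 9*10 + 16*4 + 24*1
= 90 + 64 + 24 = 178

178


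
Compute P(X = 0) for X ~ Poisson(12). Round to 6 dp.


P(X=0) = e^(-12) * 12^0 / 0!
≈ 0.000006144212353 * 1 / 1
≈ 0.000006

0.000006


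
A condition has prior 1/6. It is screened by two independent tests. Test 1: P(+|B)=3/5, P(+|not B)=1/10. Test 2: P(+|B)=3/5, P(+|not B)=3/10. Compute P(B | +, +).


After test 1: P(+) = 3/5*1/6 + 1/10*5/6 = 11/60
P(B|+) = (1/10)/(11/60) = 6/11
After test 2 (use post1 as new prior): P(+) = 3/5*6/11 + 3/10*5/11 = 51/110
P(B|+,+) = (18/55)/(51/110) = 12/17

12/17


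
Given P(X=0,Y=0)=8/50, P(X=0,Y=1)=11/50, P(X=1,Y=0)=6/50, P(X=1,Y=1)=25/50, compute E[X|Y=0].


P(Y=0) = 14/50
E[X|Y=0] = (0*8 + 1*6)/14 = 6/14 = 3/7

3/7


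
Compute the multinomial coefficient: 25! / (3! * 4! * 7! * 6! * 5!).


25! = 15511210043330985984000000
Denominator: 3!=6 * 4!=24 * 7!=5040 * 6!=720 * 5!=120
Coefficient = 15511210043330985984000000 / 62705664000 = 247365374256000

247365374256000


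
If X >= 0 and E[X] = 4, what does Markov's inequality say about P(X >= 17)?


Markov: P(X >= a) <= E[X]/a
P(X >= 17) <= 4/17

4/17


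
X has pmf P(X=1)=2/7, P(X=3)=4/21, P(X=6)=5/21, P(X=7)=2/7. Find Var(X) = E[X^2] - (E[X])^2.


E[X] = 30/7, E[X^2] = 172/7
Var(X) = E[X^2] - (E[X])^2 = 172/7 - (30/7)^2 = 304/49

304/49


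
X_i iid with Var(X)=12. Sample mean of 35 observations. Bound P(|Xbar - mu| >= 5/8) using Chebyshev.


Var(Xbar) = Var(X)/n = 12/35
Chebyshev: P(|Xbar-mu| >= 5/8) <= Var(Xbar)/(5/8)^2 = (12/35)/(25/64) = 768/875

768/875


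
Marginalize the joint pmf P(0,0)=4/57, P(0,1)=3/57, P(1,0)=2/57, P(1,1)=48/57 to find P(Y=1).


P(Y=1) = P(0,1)+P(1,1) = 3/57 + 48/57 = 51/57 = 17/19

17/19


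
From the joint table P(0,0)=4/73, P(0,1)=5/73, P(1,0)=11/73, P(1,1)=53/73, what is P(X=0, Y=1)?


Read from table: P(X=0, Y=1) = 5/73

5/73


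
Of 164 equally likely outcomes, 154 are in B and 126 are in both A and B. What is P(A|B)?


P(A|B) = P(A∩B)/P(B) = (126/164)/(154/164) = 126/154 = 9/11

9/11
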